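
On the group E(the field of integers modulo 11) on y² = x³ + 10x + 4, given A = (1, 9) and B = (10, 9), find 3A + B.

(10, 9)

First 3A:
Repeated addition: build up to 3A.
2A: tangent at (1, 9): λ = (3·1² + 10)/(2·9) ≡ 2/7. 7⁻¹ ≡ 8 (mod 11), so λ ≡ 2·8 ≡ 5.
  x = λ² - 1 - 1 = 25 - 2 ≡ 1; y = λ·(1 - 1) - 9 ≡ 2. → (1, 2)
3A: (1, 2) + (1, 9): same x and y₁ ≡ -y₂, so the sum is O.
3A = O.
Finally 3A + B:
O + (10, 9) = (10, 9) (identity).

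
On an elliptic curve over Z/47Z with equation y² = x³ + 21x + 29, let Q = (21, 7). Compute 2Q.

tangent at (21, 7): λ = (3·21² + 21)/(2·7) ≡ 28/14. 14⁻¹ ≡ 37 (mod 47), so λ ≡ 28·37 ≡ 2.
  x = λ² - 21 - 21 = 4 - 42 ≡ 9; y = λ·(21 - 9) - 7 ≡ 17. → (9, 17)

(9, 17)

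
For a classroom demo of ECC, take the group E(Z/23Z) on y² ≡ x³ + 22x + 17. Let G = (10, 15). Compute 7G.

Repeated addition: build up to 7G.
2G: tangent at (10, 15): λ = (3·10² + 22)/(2·15) ≡ 0/7. 7⁻¹ ≡ 10 (mod 23), so λ ≡ 0·10 ≡ 0.
  x = λ² - 10 - 10 = 0 - 20 ≡ 3; y = λ·(10 - 3) - 15 ≡ 8. → (3, 8)
3G: (3, 8) + (10, 15). λ = (15 - 8)/(10 - 3) ≡ 7/7 mod 23. 7⁻¹ ≡ 10 (mod 23) since 7·10 = 70 ≡ 1, so λ ≡ 1.
  x = λ² - 3 - 10 = 1 - 13 ≡ 11; y = λ·(3 - 11) - 8 ≡ 7. → (11, 7)
4G: (11, 7) + (10, 15). λ = (15 - 7)/(10 - 11) ≡ 8/22 mod 23. 22⁻¹ ≡ 22 (mod 23) since 22·22 = 484 ≡ 1, so λ ≡ 15.
  x = λ² - 11 - 10 = 225 - 21 ≡ 20; y = λ·(11 - 20) - 7 ≡ 19. → (20, 19)
5G: (20, 19) + (10, 15). λ = (15 - 19)/(10 - 20) ≡ 19/13 mod 23. 13⁻¹ ≡ 16 (mod 23), so λ ≡ 5.
  x = λ² - 20 - 10 = 25 - 30 ≡ 18; y = λ·(20 - 18) - 19 ≡ 14. → (18, 14)
6G: (18, 14) + (10, 15). λ = (15 - 14)/(10 - 18) ≡ 1/15 mod 23. 15⁻¹ ≡ 20 (mod 23), so λ ≡ 20.
  x = λ² - 18 - 10 = 400 - 28 ≡ 4; y = λ·(18 - 4) - 14 ≡ 13. → (4, 13)
7G: (4, 13) + (10, 15). λ = (15 - 13)/(10 - 4) ≡ 2/6 mod 23. 6⁻¹ ≡ 4 (mod 23), so λ ≡ 8.
  x = λ² - 4 - 10 = 64 - 14 ≡ 4; y = λ·(4 - 4) - 13 ≡ 10. → (4, 10)

(4, 10)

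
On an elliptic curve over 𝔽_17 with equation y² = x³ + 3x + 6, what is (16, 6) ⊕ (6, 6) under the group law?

(12, 11)

(16, 6) + (6, 6). λ = (6 - 6)/(6 - 16) ≡ 0/7 mod 17. 7⁻¹ ≡ 5 (mod 17), so λ ≡ 0.
  x = λ² - 16 - 6 = 0 - 22 ≡ 12; y = λ·(16 - 12) - 6 ≡ 11. → (12, 11)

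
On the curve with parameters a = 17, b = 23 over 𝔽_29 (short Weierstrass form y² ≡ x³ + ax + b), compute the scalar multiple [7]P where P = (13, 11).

(11, 2)

Repeated addition: build up to 7P.
2P: tangent at (13, 11): λ = (3·13² + 17)/(2·11) ≡ 2/22. 22⁻¹ ≡ 4 (mod 29), so λ ≡ 2·4 ≡ 8.
  x = λ² - 13 - 13 = 64 - 26 ≡ 9; y = λ·(13 - 9) - 11 ≡ 21. → (9, 21)
3P: (9, 21) + (13, 11). λ = (11 - 21)/(13 - 9) ≡ 19/4 mod 29. 4⁻¹ ≡ 22 (mod 29) since 4·22 = 88 ≡ 1, so λ ≡ 12.
  x = λ² - 9 - 13 = 144 - 22 ≡ 6; y = λ·(9 - 6) - 21 ≡ 15. → (6, 15)
4P: (6, 15) + (13, 11). λ = (11 - 15)/(13 - 6) ≡ 25/7 mod 29. 7⁻¹ ≡ 25 (mod 29) since 7·25 = 175 ≡ 1, so λ ≡ 16.
  x = λ² - 6 - 13 = 256 - 19 ≡ 5; y = λ·(6 - 5) - 15 ≡ 1. → (5, 1)
5P: (5, 1) + (13, 11). λ = (11 - 1)/(13 - 5) ≡ 10/8 mod 29. 8⁻¹ ≡ 11 (mod 29) since 8·11 = 88 ≡ 1, so λ ≡ 23.
  x = λ² - 5 - 13 = 529 - 18 ≡ 18; y = λ·(5 - 18) - 1 ≡ 19. → (18, 19)
6P: (18, 19) + (13, 11). λ = (11 - 19)/(13 - 18) ≡ 21/24 mod 29. 24⁻¹ ≡ 23 (mod 29) since 24·23 = 552 ≡ 1, so λ ≡ 19.
  x = λ² - 18 - 13 = 361 - 31 ≡ 11; y = λ·(18 - 11) - 19 ≡ 27. → (11, 27)
7P: (11, 27) + (13, 11). λ = (11 - 27)/(13 - 11) ≡ 13/2 mod 29. 2⁻¹ ≡ 15 (mod 29), so λ ≡ 21.
  x = λ² - 11 - 13 = 441 - 24 ≡ 11; y = λ·(11 - 11) - 27 ≡ 2. → (11, 2)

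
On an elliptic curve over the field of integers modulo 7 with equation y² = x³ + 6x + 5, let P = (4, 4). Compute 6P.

(4, 3)

Repeated addition: build up to 6P.
2P: tangent at (4, 4): λ = (3·4² + 6)/(2·4) ≡ 5/1. 1⁻¹ ≡ 1 (mod 7), so λ ≡ 5·1 ≡ 5.
  x = λ² - 4 - 4 = 25 - 8 ≡ 3; y = λ·(4 - 3) - 4 ≡ 1. → (3, 1)
3P: (3, 1) + (4, 4). λ = (4 - 1)/(4 - 3) ≡ 3/1 mod 7. 1⁻¹ ≡ 1 (mod 7), so λ ≡ 3.
  x = λ² - 3 - 4 = 9 - 7 ≡ 2; y = λ·(3 - 2) - 1 ≡ 2. → (2, 2)
4P: (2, 2) + (4, 4). λ = (4 - 2)/(4 - 2) ≡ 2/2 mod 7. 2⁻¹ ≡ 4 (mod 7) since 2·4 = 8 ≡ 1, so λ ≡ 1.
  x = λ² - 2 - 4 = 1 - 6 ≡ 2; y = λ·(2 - 2) - 2 ≡ 5. → (2, 5)
5P: (2, 5) + (4, 4). λ = (4 - 5)/(4 - 2) ≡ 6/2 mod 7. 2⁻¹ ≡ 4 (mod 7) since 2·4 = 8 ≡ 1, so λ ≡ 3.
  x = λ² - 2 - 4 = 9 - 6 ≡ 3; y = λ·(2 - 3) - 5 ≡ 6. → (3, 6)
6P: (3, 6) + (4, 4). λ = (4 - 6)/(4 - 3) ≡ 5/1 mod 7. 1⁻¹ ≡ 1 (mod 7) since 1·1 = 1 ≡ 1, so λ ≡ 5.
  x = λ² - 3 - 4 = 25 - 7 ≡ 4; y = λ·(3 - 4) - 6 ≡ 3. → (4, 3)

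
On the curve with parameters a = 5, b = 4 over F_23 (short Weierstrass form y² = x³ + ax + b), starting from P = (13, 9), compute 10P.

Repeated addition: build up to 10P.
2P: tangent at (13, 9): λ = (3·13² + 5)/(2·9) ≡ 6/18. 18⁻¹ ≡ 9 (mod 23) since 18·9 = 162 ≡ 1, so λ ≡ 6·9 ≡ 8.
  x = λ² - 13 - 13 = 64 - 26 ≡ 15; y = λ·(13 - 15) - 9 ≡ 21. → (15, 21)
3P: (15, 21) + (13, 9). λ = (9 - 21)/(13 - 15) ≡ 11/21 mod 23. 21⁻¹ ≡ 11 (mod 23) since 21·11 = 231 ≡ 1, so λ ≡ 6.
  x = λ² - 15 - 13 = 36 - 28 ≡ 8; y = λ·(15 - 8) - 21 ≡ 21. → (8, 21)
4P: (8, 21) + (13, 9). λ = (9 - 21)/(13 - 8) ≡ 11/5 mod 23. 5⁻¹ ≡ 14 (mod 23), so λ ≡ 16.
  x = λ² - 8 - 13 = 256 - 21 ≡ 5; y = λ·(8 - 5) - 21 ≡ 4. → (5, 4)
5P: (5, 4) + (13, 9). λ = (9 - 4)/(13 - 5) ≡ 5/8 mod 23. 8⁻¹ ≡ 3 (mod 23), so λ ≡ 15.
  x = λ² - 5 - 13 = 225 - 18 ≡ 0; y = λ·(5 - 0) - 4 ≡ 2. → (0, 2)
6P: (0, 2) + (13, 9). λ = (9 - 2)/(13 - 0) ≡ 7/13 mod 23. 13⁻¹ ≡ 16 (mod 23), so λ ≡ 20.
  x = λ² - 0 - 13 = 400 - 13 ≡ 19; y = λ·(0 - 19) - 2 ≡ 9. → (19, 9)
7P: (19, 9) + (13, 9). λ = (9 - 9)/(13 - 19) ≡ 0/17 mod 23. 17⁻¹ ≡ 19 (mod 23) since 17·19 = 323 ≡ 1, so λ ≡ 0.
  x = λ² - 19 - 13 = 0 - 32 ≡ 14; y = λ·(19 - 14) - 9 ≡ 14. → (14, 14)
8P: (14, 14) + (13, 9). λ = (9 - 14)/(13 - 14) ≡ 18/22 mod 23. 22⁻¹ ≡ 22 (mod 23), so λ ≡ 5.
  x = λ² - 14 - 13 = 25 - 27 ≡ 21; y = λ·(14 - 21) - 14 ≡ 20. → (21, 20)
9P: (21, 20) + (13, 9). λ = (9 - 20)/(13 - 21) ≡ 12/15 mod 23. 15⁻¹ ≡ 20 (mod 23), so λ ≡ 10.
  x = λ² - 21 - 13 = 100 - 34 ≡ 20; y = λ·(21 - 20) - 20 ≡ 13. → (20, 13)
10P: (20, 13) + (13, 9). λ = (9 - 13)/(13 - 20) ≡ 19/16 mod 23. 16⁻¹ ≡ 13 (mod 23), so λ ≡ 17.
  x = λ² - 20 - 13 = 289 - 33 ≡ 3; y = λ·(20 - 3) - 13 ≡ 0. → (3, 0)

(3, 0)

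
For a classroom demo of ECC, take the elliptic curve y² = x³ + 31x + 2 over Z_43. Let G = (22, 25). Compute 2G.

(8, 17)

tangent at (22, 25): λ = (3·22² + 31)/(2·25) ≡ 21/7. 7⁻¹ ≡ 37 (mod 43), so λ ≡ 21·37 ≡ 3.
  x = λ² - 22 - 22 = 9 - 44 ≡ 8; y = λ·(22 - 8) - 25 ≡ 17. → (8, 17)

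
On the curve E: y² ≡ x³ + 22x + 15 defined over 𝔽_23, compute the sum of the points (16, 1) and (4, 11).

(12, 11)

(16, 1) + (4, 11). λ = (11 - 1)/(4 - 16) ≡ 10/11 mod 23. 11⁻¹ ≡ 21 (mod 23), so λ ≡ 3.
  x = λ² - 16 - 4 = 9 - 20 ≡ 12; y = λ·(16 - 12) - 1 ≡ 11. → (12, 11)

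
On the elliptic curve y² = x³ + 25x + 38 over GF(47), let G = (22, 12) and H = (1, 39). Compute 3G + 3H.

First 3G:
Repeated addition: build up to 3G.
2G: tangent at (22, 12): λ = (3·22² + 25)/(2·12) ≡ 20/24. 24⁻¹ ≡ 2 (mod 47), so λ ≡ 20·2 ≡ 40.
  x = λ² - 22 - 22 = 1600 - 44 ≡ 5; y = λ·(22 - 5) - 12 ≡ 10. → (5, 10)
3G: (5, 10) + (22, 12). λ = (12 - 10)/(22 - 5) ≡ 2/17 mod 47. 17⁻¹ ≡ 36 (mod 47) since 17·36 = 612 ≡ 1, so λ ≡ 25.
  x = λ² - 5 - 22 = 625 - 27 ≡ 34; y = λ·(5 - 34) - 10 ≡ 17. → (34, 17)
3G = (34, 17).
Next 3H:
Repeated addition: build up to 3H.
2H: tangent at (1, 39): λ = (3·1² + 25)/(2·39) ≡ 28/31. 31⁻¹ ≡ 44 (mod 47), so λ ≡ 28·44 ≡ 10.
  x = λ² - 1 - 1 = 100 - 2 ≡ 4; y = λ·(1 - 4) - 39 ≡ 25. → (4, 25)
3H: (4, 25) + (1, 39). λ = (39 - 25)/(1 - 4) ≡ 14/44 mod 47. 44⁻¹ ≡ 31 (mod 47) since 44·31 = 1364 ≡ 1, so λ ≡ 11.
  x = λ² - 4 - 1 = 121 - 5 ≡ 22; y = λ·(4 - 22) - 25 ≡ 12. → (22, 12)
3H = (22, 12).
Finally 3G + 3H:
(34, 17) + (22, 12). λ = (12 - 17)/(22 - 34) ≡ 42/35 mod 47. 35⁻¹ ≡ 43 (mod 47), so λ ≡ 20.
  x = λ² - 34 - 22 = 400 - 56 ≡ 15; y = λ·(34 - 15) - 17 ≡ 34. → (15, 34)

(15, 34)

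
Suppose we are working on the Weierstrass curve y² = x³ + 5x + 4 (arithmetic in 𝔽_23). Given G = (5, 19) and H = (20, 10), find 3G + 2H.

(3, 0)

First 3G:
Repeated addition: build up to 3G.
2G: tangent at (5, 19): λ = (3·5² + 5)/(2·19) ≡ 11/15. 15⁻¹ ≡ 20 (mod 23) since 15·20 = 300 ≡ 1, so λ ≡ 11·20 ≡ 13.
  x = λ² - 5 - 5 = 169 - 10 ≡ 21; y = λ·(5 - 21) - 19 ≡ 3. → (21, 3)
3G: (21, 3) + (5, 19). λ = (19 - 3)/(5 - 21) ≡ 16/7 mod 23. 7⁻¹ ≡ 10 (mod 23), so λ ≡ 22.
  x = λ² - 21 - 5 = 484 - 26 ≡ 21; y = λ·(21 - 21) - 3 ≡ 20. → (21, 20)
3G = (21, 20).
Next 2H:
Repeated addition: build up to 2H.
2H: tangent at (20, 10): λ = (3·20² + 5)/(2·10) ≡ 9/20. 20⁻¹ ≡ 15 (mod 23), so λ ≡ 9·15 ≡ 20.
  x = λ² - 20 - 20 = 400 - 40 ≡ 15; y = λ·(20 - 15) - 10 ≡ 21. → (15, 21)
2H = (15, 21).
Finally 3G + 2H:
(21, 20) + (15, 21). λ = (21 - 20)/(15 - 21) ≡ 1/17 mod 23. 17⁻¹ ≡ 19 (mod 23) since 17·19 = 323 ≡ 1, so λ ≡ 19.
  x = λ² - 21 - 15 = 361 - 36 ≡ 3; y = λ·(21 - 3) - 20 ≡ 0. → (3, 0)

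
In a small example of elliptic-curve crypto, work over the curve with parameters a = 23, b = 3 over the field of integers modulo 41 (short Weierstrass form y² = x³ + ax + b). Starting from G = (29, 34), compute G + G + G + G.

(29, 7)

Double-and-add on 4 = (100)₂. Start with G = (29, 34) for the leading 1-bit.
double: tangent at (29, 34): λ = (3·29² + 23)/(2·34) ≡ 4/27. 27⁻¹ ≡ 38 (mod 41) since 27·38 = 1026 ≡ 1, so λ ≡ 4·38 ≡ 29.
  x = λ² - 29 - 29 = 841 - 58 ≡ 4; y = λ·(29 - 4) - 34 ≡ 35. → (4, 35)
double: tangent at (4, 35): λ = (3·4² + 23)/(2·35) ≡ 30/29. 29⁻¹ ≡ 17 (mod 41), so λ ≡ 30·17 ≡ 18.
  x = λ² - 4 - 4 = 324 - 8 ≡ 29; y = λ·(4 - 29) - 35 ≡ 7. → (29, 7)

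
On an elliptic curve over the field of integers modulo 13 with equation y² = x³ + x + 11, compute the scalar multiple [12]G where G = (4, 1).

O

Repeated addition: build up to 12G.
2G: tangent at (4, 1): λ = (3·4² + 1)/(2·1) ≡ 10/2. 2⁻¹ ≡ 7 (mod 13) since 2·7 = 14 ≡ 1, so λ ≡ 10·7 ≡ 5.
  x = λ² - 4 - 4 = 25 - 8 ≡ 4; y = λ·(4 - 4) - 1 ≡ 12. → (4, 12)
3G: (4, 12) + (4, 1): same x and y₁ ≡ -y₂, so the sum is ∞.
4G: ∞ + (4, 1) = (4, 1) (identity).
5G: tangent at (4, 1): λ = (3·4² + 1)/(2·1) ≡ 10/2. 2⁻¹ ≡ 7 (mod 13), so λ ≡ 10·7 ≡ 5.
  x = λ² - 4 - 4 = 25 - 8 ≡ 4; y = λ·(4 - 4) - 1 ≡ 12. → (4, 12)
6G: (4, 12) + (4, 1): same x and y₁ ≡ -y₂, so the sum is ∞.
7G: ∞ + (4, 1) = (4, 1) (identity).
8G: tangent at (4, 1): λ = (3·4² + 1)/(2·1) ≡ 10/2. 2⁻¹ ≡ 7 (mod 13), so λ ≡ 10·7 ≡ 5.
  x = λ² - 4 - 4 = 25 - 8 ≡ 4; y = λ·(4 - 4) - 1 ≡ 12. → (4, 12)
9G: (4, 12) + (4, 1): same x and y₁ ≡ -y₂, so the sum is ∞.
10G: ∞ + (4, 1) = (4, 1) (identity).
11G: tangent at (4, 1): λ = (3·4² + 1)/(2·1) ≡ 10/2. 2⁻¹ ≡ 7 (mod 13), so λ ≡ 10·7 ≡ 5.
  x = λ² - 4 - 4 = 25 - 8 ≡ 4; y = λ·(4 - 4) - 1 ≡ 12. → (4, 12)
12G: (4, 12) + (4, 1): same x and y₁ ≡ -y₂, so the sum is ∞.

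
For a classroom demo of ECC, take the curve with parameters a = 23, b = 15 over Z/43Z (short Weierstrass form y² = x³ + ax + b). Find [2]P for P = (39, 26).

(6, 5)

tangent at (39, 26): λ = (3·39² + 23)/(2·26) ≡ 28/9. 9⁻¹ ≡ 24 (mod 43), so λ ≡ 28·24 ≡ 27.
  x = λ² - 39 - 39 = 729 - 78 ≡ 6; y = λ·(39 - 6) - 26 ≡ 5. → (6, 5)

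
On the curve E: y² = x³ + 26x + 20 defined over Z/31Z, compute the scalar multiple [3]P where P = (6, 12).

Repeated addition: build up to 3P.
2P: tangent at (6, 12): λ = (3·6² + 26)/(2·12) ≡ 10/24. 24⁻¹ ≡ 22 (mod 31), so λ ≡ 10·22 ≡ 3.
  x = λ² - 6 - 6 = 9 - 12 ≡ 28; y = λ·(6 - 28) - 12 ≡ 15. → (28, 15)
3P: (28, 15) + (6, 12). λ = (12 - 15)/(6 - 28) ≡ 28/9 mod 31. 9⁻¹ ≡ 7 (mod 31), so λ ≡ 10.
  x = λ² - 28 - 6 = 100 - 34 ≡ 4; y = λ·(28 - 4) - 15 ≡ 8. → (4, 8)

(4, 8)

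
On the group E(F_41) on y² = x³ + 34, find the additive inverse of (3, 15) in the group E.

-(3, 15) = (3, -15 mod 41) = (3, 26).

(3, 26)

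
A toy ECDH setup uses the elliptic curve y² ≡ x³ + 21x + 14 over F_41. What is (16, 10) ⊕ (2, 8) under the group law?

(16, 10) + (2, 8). λ = (8 - 10)/(2 - 16) ≡ 39/27 mod 41. 27⁻¹ ≡ 38 (mod 41), so λ ≡ 6.
  x = λ² - 16 - 2 = 36 - 18 ≡ 18; y = λ·(16 - 18) - 10 ≡ 19. → (18, 19)

(18, 19)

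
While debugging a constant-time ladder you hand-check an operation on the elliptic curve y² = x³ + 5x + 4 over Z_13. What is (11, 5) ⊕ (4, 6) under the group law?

(11, 5) + (4, 6). λ = (6 - 5)/(4 - 11) ≡ 1/6 mod 13. 6⁻¹ ≡ 11 (mod 13), so λ ≡ 11.
  x = λ² - 11 - 4 = 121 - 15 ≡ 2; y = λ·(11 - 2) - 5 ≡ 3. → (2, 3)

(2, 3)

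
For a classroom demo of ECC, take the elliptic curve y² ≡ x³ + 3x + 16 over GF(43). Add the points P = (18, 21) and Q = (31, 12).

(18, 21) + (31, 12). λ = (12 - 21)/(31 - 18) ≡ 34/13 mod 43. 13⁻¹ ≡ 10 (mod 43), so λ ≡ 39.
  x = λ² - 18 - 31 = 1521 - 49 ≡ 10; y = λ·(18 - 10) - 21 ≡ 33. → (10, 33)

(10, 33)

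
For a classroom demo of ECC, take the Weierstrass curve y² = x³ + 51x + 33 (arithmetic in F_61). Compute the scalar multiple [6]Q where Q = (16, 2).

Double-and-add on 6 = (110)₂. Start with Q = (16, 2) for the leading 1-bit.
double: tangent at (16, 2): λ = (3·16² + 51)/(2·2) ≡ 26/4. 4⁻¹ ≡ 46 (mod 61), so λ ≡ 26·46 ≡ 37.
  x = λ² - 16 - 16 = 1369 - 32 ≡ 56; y = λ·(16 - 56) - 2 ≡ 43. → (56, 43)
add Q: (56, 43) + (16, 2). λ = (2 - 43)/(16 - 56) ≡ 20/21 mod 61. 21⁻¹ ≡ 32 (mod 61), so λ ≡ 30.
  x = λ² - 56 - 16 = 900 - 72 ≡ 35; y = λ·(56 - 35) - 43 ≡ 38. → (35, 38)
double: tangent at (35, 38): λ = (3·35² + 51)/(2·38) ≡ 5/15. 15⁻¹ ≡ 57 (mod 61), so λ ≡ 5·57 ≡ 41.
  x = λ² - 35 - 35 = 1681 - 70 ≡ 25; y = λ·(35 - 25) - 38 ≡ 6. → (25, 6)

(25, 6)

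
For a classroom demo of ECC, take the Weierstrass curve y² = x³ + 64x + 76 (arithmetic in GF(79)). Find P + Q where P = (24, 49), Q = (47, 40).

(54, 28)

(24, 49) + (47, 40). λ = (40 - 49)/(47 - 24) ≡ 70/23 mod 79. 23⁻¹ ≡ 55 (mod 79) since 23·55 = 1265 ≡ 1, so λ ≡ 58.
  x = λ² - 24 - 47 = 3364 - 71 ≡ 54; y = λ·(24 - 54) - 49 ≡ 28. → (54, 28)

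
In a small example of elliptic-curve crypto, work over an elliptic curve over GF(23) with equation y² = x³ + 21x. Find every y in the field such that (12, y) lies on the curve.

x³ + 21x + 0 = 1980 ≡ 2 (mod 23).
Square roots of 2 mod 23: 5 and 18 (since 5² = 25 ≡ 2).

5, 18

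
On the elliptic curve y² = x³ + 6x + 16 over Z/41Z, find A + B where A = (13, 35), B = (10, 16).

(13, 35) + (10, 16). λ = (16 - 35)/(10 - 13) ≡ 22/38 mod 41. 38⁻¹ ≡ 27 (mod 41), so λ ≡ 20.
  x = λ² - 13 - 10 = 400 - 23 ≡ 8; y = λ·(13 - 8) - 35 ≡ 24. → (8, 24)

(8, 24)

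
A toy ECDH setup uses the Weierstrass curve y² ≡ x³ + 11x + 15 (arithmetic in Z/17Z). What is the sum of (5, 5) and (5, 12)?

O

The two points share x = 5 and their y-coordinates satisfy 5 + 12 ≡ 0 (mod 17), so they are inverses. Their sum is O.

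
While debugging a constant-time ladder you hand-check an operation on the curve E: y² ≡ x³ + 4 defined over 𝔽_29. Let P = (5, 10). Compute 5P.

(18, 23)

Double-and-add on 5 = (101)₂. Start with P = (5, 10) for the leading 1-bit.
double: tangent at (5, 10): λ = (3·5² + 0)/(2·10) ≡ 17/20. 20⁻¹ ≡ 16 (mod 29), so λ ≡ 17·16 ≡ 11.
  x = λ² - 5 - 5 = 121 - 10 ≡ 24; y = λ·(5 - 24) - 10 ≡ 13. → (24, 13)
double: tangent at (24, 13): λ = (3·24² + 0)/(2·13) ≡ 17/26. 26⁻¹ ≡ 19 (mod 29) since 26·19 = 494 ≡ 1, so λ ≡ 17·19 ≡ 4.
  x = λ² - 24 - 24 = 16 - 48 ≡ 26; y = λ·(24 - 26) - 13 ≡ 8. → (26, 8)
add P: (26, 8) + (5, 10). λ = (10 - 8)/(5 - 26) ≡ 2/8 mod 29. 8⁻¹ ≡ 11 (mod 29), so λ ≡ 22.
  x = λ² - 26 - 5 = 484 - 31 ≡ 18; y = λ·(26 - 18) - 8 ≡ 23. → (18, 23)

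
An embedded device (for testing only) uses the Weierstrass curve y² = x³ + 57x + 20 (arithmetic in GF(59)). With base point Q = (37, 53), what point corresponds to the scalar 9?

(28, 33)

Repeated addition: build up to 9Q.
2Q: tangent at (37, 53): λ = (3·37² + 57)/(2·53) ≡ 34/47. 47⁻¹ ≡ 54 (mod 59), so λ ≡ 34·54 ≡ 7.
  x = λ² - 37 - 37 = 49 - 74 ≡ 34; y = λ·(37 - 34) - 53 ≡ 27. → (34, 27)
3Q: (34, 27) + (37, 53). λ = (53 - 27)/(37 - 34) ≡ 26/3 mod 59. 3⁻¹ ≡ 20 (mod 59), so λ ≡ 48.
  x = λ² - 34 - 37 = 2304 - 71 ≡ 50; y = λ·(34 - 50) - 27 ≡ 31. → (50, 31)
4Q: (50, 31) + (37, 53). λ = (53 - 31)/(37 - 50) ≡ 22/46 mod 59. 46⁻¹ ≡ 9 (mod 59), so λ ≡ 21.
  x = λ² - 50 - 37 = 441 - 87 ≡ 0; y = λ·(50 - 0) - 31 ≡ 16. → (0, 16)
5Q: (0, 16) + (37, 53). λ = (53 - 16)/(37 - 0) ≡ 37/37 mod 59. 37⁻¹ ≡ 8 (mod 59), so λ ≡ 1.
  x = λ² - 0 - 37 = 1 - 37 ≡ 23; y = λ·(0 - 23) - 16 ≡ 20. → (23, 20)
6Q: (23, 20) + (37, 53). λ = (53 - 20)/(37 - 23) ≡ 33/14 mod 59. 14⁻¹ ≡ 38 (mod 59) since 14·38 = 532 ≡ 1, so λ ≡ 15.
  x = λ² - 23 - 37 = 225 - 60 ≡ 47; y = λ·(23 - 47) - 20 ≡ 33. → (47, 33)
7Q: (47, 33) + (37, 53). λ = (53 - 33)/(37 - 47) ≡ 20/49 mod 59. 49⁻¹ ≡ 53 (mod 59) since 49·53 = 2597 ≡ 1, so λ ≡ 57.
  x = λ² - 47 - 37 = 3249 - 84 ≡ 38; y = λ·(47 - 38) - 33 ≡ 8. → (38, 8)
8Q: (38, 8) + (37, 53). λ = (53 - 8)/(37 - 38) ≡ 45/58 mod 59. 58⁻¹ ≡ 58 (mod 59), so λ ≡ 14.
  x = λ² - 38 - 37 = 196 - 75 ≡ 3; y = λ·(38 - 3) - 8 ≡ 10. → (3, 10)
9Q: (3, 10) + (37, 53). λ = (53 - 10)/(37 - 3) ≡ 43/34 mod 59. 34⁻¹ ≡ 33 (mod 59), so λ ≡ 3.
  x = λ² - 3 - 37 = 9 - 40 ≡ 28; y = λ·(3 - 28) - 10 ≡ 33. → (28, 33)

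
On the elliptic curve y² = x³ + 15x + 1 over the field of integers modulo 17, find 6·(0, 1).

Write G = (0, 1).
Double-and-add on 6 = (110)₂. Start with G = (0, 1) for the leading 1-bit.
double: tangent at (0, 1): λ = (3·0² + 15)/(2·1) ≡ 15/2. 2⁻¹ ≡ 9 (mod 17) since 2·9 = 18 ≡ 1, so λ ≡ 15·9 ≡ 16.
  x = λ² - 0 - 0 = 256 - 0 ≡ 1; y = λ·(0 - 1) - 1 ≡ 0. → (1, 0)
add G: (1, 0) + (0, 1). λ = (1 - 0)/(0 - 1) ≡ 1/16 mod 17. 16⁻¹ ≡ 16 (mod 17), so λ ≡ 16.
  x = λ² - 1 - 0 = 256 - 1 ≡ 0; y = λ·(1 - 0) - 0 ≡ 16. → (0, 16)
double: tangent at (0, 16): λ = (3·0² + 15)/(2·16) ≡ 15/15. 15⁻¹ ≡ 8 (mod 17) since 15·8 = 120 ≡ 1, so λ ≡ 15·8 ≡ 1.
  x = λ² - 0 - 0 = 1 - 0 ≡ 1; y = λ·(0 - 1) - 16 ≡ 0. → (1, 0)

(1, 0)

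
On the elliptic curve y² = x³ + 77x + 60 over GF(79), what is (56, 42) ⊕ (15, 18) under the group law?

(27, 27)

(56, 42) + (15, 18). λ = (18 - 42)/(15 - 56) ≡ 55/38 mod 79. 38⁻¹ ≡ 52 (mod 79) since 38·52 = 1976 ≡ 1, so λ ≡ 16.
  x = λ² - 56 - 15 = 256 - 71 ≡ 27; y = λ·(56 - 27) - 42 ≡ 27. → (27, 27)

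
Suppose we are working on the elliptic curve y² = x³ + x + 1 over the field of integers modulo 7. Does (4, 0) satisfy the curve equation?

y² = 0² ≡ 0; x³ + 1x + 1 = 69 ≡ 6 (mod 7). 0 ≠ 6.

no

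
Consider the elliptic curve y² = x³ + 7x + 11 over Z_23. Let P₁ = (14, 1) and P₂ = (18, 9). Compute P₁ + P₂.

(18, 14)

(14, 1) + (18, 9). λ = (9 - 1)/(18 - 14) ≡ 8/4 mod 23. 4⁻¹ ≡ 6 (mod 23) since 4·6 = 24 ≡ 1, so λ ≡ 2.
  x = λ² - 14 - 18 = 4 - 32 ≡ 18; y = λ·(14 - 18) - 1 ≡ 14. → (18, 14)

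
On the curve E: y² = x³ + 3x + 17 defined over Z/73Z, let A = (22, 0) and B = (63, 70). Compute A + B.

(22, 0) + (63, 70). λ = (70 - 0)/(63 - 22) ≡ 70/41 mod 73. 41⁻¹ ≡ 57 (mod 73), so λ ≡ 48.
  x = λ² - 22 - 63 = 2304 - 85 ≡ 29; y = λ·(22 - 29) - 0 ≡ 29. → (29, 29)

(29, 29)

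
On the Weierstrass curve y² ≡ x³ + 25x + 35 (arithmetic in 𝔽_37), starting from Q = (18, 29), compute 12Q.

(12, 19)

Repeated addition: build up to 12Q.
2Q: tangent at (18, 29): λ = (3·18² + 25)/(2·29) ≡ 35/21. 21⁻¹ ≡ 30 (mod 37), so λ ≡ 35·30 ≡ 14.
  x = λ² - 18 - 18 = 196 - 36 ≡ 12; y = λ·(18 - 12) - 29 ≡ 18. → (12, 18)
3Q: (12, 18) + (18, 29). λ = (29 - 18)/(18 - 12) ≡ 11/6 mod 37. 6⁻¹ ≡ 31 (mod 37), so λ ≡ 8.
  x = λ² - 12 - 18 = 64 - 30 ≡ 34; y = λ·(12 - 34) - 18 ≡ 28. → (34, 28)
4Q: (34, 28) + (18, 29). λ = (29 - 28)/(18 - 34) ≡ 1/21 mod 37. 21⁻¹ ≡ 30 (mod 37), so λ ≡ 30.
  x = λ² - 34 - 18 = 900 - 52 ≡ 34; y = λ·(34 - 34) - 28 ≡ 9. → (34, 9)
5Q: (34, 9) + (18, 29). λ = (29 - 9)/(18 - 34) ≡ 20/21 mod 37. 21⁻¹ ≡ 30 (mod 37), so λ ≡ 8.
  x = λ² - 34 - 18 = 64 - 52 ≡ 12; y = λ·(34 - 12) - 9 ≡ 19. → (12, 19)
6Q: (12, 19) + (18, 29). λ = (29 - 19)/(18 - 12) ≡ 10/6 mod 37. 6⁻¹ ≡ 31 (mod 37), so λ ≡ 14.
  x = λ² - 12 - 18 = 196 - 30 ≡ 18; y = λ·(12 - 18) - 19 ≡ 8. → (18, 8)
7Q: (18, 8) + (18, 29): same x and y₁ ≡ -y₂, so the sum is 𝒪.
8Q: 𝒪 + (18, 29) = (18, 29) (identity).
9Q: tangent at (18, 29): λ = (3·18² + 25)/(2·29) ≡ 35/21. 21⁻¹ ≡ 30 (mod 37), so λ ≡ 35·30 ≡ 14.
  x = λ² - 18 - 18 = 196 - 36 ≡ 12; y = λ·(18 - 12) - 29 ≡ 18. → (12, 18)
10Q: (12, 18) + (18, 29). λ = (29 - 18)/(18 - 12) ≡ 11/6 mod 37. 6⁻¹ ≡ 31 (mod 37) since 6·31 = 186 ≡ 1, so λ ≡ 8.
  x = λ² - 12 - 18 = 64 - 30 ≡ 34; y = λ·(12 - 34) - 18 ≡ 28. → (34, 28)
11Q: (34, 28) + (18, 29). λ = (29 - 28)/(18 - 34) ≡ 1/21 mod 37. 21⁻¹ ≡ 30 (mod 37) since 21·30 = 630 ≡ 1, so λ ≡ 30.
  x = λ² - 34 - 18 = 900 - 52 ≡ 34; y = λ·(34 - 34) - 28 ≡ 9. → (34, 9)
12Q: (34, 9) + (18, 29). λ = (29 - 9)/(18 - 34) ≡ 20/21 mod 37. 21⁻¹ ≡ 30 (mod 37), so λ ≡ 8.
  x = λ² - 34 - 18 = 64 - 52 ≡ 12; y = λ·(34 - 12) - 9 ≡ 19. → (12, 19)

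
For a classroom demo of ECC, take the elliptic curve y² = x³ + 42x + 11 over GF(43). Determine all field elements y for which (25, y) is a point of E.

x³ + 42x + 11 = 16686 ≡ 2 (mod 43).
2 is a non-residue mod 43; no y exists.

none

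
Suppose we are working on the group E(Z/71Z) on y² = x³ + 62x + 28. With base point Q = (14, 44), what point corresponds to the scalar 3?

(12, 50)

Repeated addition: build up to 3Q.
2Q: tangent at (14, 44): λ = (3·14² + 62)/(2·44) ≡ 11/17. 17⁻¹ ≡ 46 (mod 71), so λ ≡ 11·46 ≡ 9.
  x = λ² - 14 - 14 = 81 - 28 ≡ 53; y = λ·(14 - 53) - 44 ≡ 31. → (53, 31)
3Q: (53, 31) + (14, 44). λ = (44 - 31)/(14 - 53) ≡ 13/32 mod 71. 32⁻¹ ≡ 20 (mod 71) since 32·20 = 640 ≡ 1, so λ ≡ 47.
  x = λ² - 53 - 14 = 2209 - 67 ≡ 12; y = λ·(53 - 12) - 31 ≡ 50. → (12, 50)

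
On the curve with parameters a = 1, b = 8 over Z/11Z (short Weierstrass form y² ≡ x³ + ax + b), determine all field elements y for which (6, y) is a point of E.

none

x³ + 1x + 8 = 230 ≡ 10 (mod 11).
10 is a non-residue mod 11; no y exists.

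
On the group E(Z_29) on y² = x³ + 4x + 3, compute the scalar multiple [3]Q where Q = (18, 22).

Repeated addition: build up to 3Q.
2Q: tangent at (18, 22): λ = (3·18² + 4)/(2·22) ≡ 19/15. 15⁻¹ ≡ 2 (mod 29) since 15·2 = 30 ≡ 1, so λ ≡ 19·2 ≡ 9.
  x = λ² - 18 - 18 = 81 - 36 ≡ 16; y = λ·(18 - 16) - 22 ≡ 25. → (16, 25)
3Q: (16, 25) + (18, 22). λ = (22 - 25)/(18 - 16) ≡ 26/2 mod 29. 2⁻¹ ≡ 15 (mod 29), so λ ≡ 13.
  x = λ² - 16 - 18 = 169 - 34 ≡ 19; y = λ·(16 - 19) - 25 ≡ 23. → (19, 23)

(19, 23)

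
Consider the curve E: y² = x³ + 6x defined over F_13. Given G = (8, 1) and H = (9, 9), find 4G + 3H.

First 4G:
Double-and-add on 4 = (100)₂. Start with G = (8, 1) for the leading 1-bit.
double: tangent at (8, 1): λ = (3·8² + 6)/(2·1) ≡ 3/2. 2⁻¹ ≡ 7 (mod 13), so λ ≡ 3·7 ≡ 8.
  x = λ² - 8 - 8 = 64 - 16 ≡ 9; y = λ·(8 - 9) - 1 ≡ 4. → (9, 4)
double: tangent at (9, 4): λ = (3·9² + 6)/(2·4) ≡ 2/8. 8⁻¹ ≡ 5 (mod 13), so λ ≡ 2·5 ≡ 10.
  x = λ² - 9 - 9 = 100 - 18 ≡ 4; y = λ·(9 - 4) - 4 ≡ 7. → (4, 7)
4G = (4, 7).
Next 3H:
Repeated addition: build up to 3H.
2H: tangent at (9, 9): λ = (3·9² + 6)/(2·9) ≡ 2/5. 5⁻¹ ≡ 8 (mod 13) since 5·8 = 40 ≡ 1, so λ ≡ 2·8 ≡ 3.
  x = λ² - 9 - 9 = 9 - 18 ≡ 4; y = λ·(9 - 4) - 9 ≡ 6. → (4, 6)
3H: (4, 6) + (9, 9). λ = (9 - 6)/(9 - 4) ≡ 3/5 mod 13. 5⁻¹ ≡ 8 (mod 13) since 5·8 = 40 ≡ 1, so λ ≡ 11.
  x = λ² - 4 - 9 = 121 - 13 ≡ 4; y = λ·(4 - 4) - 6 ≡ 7. → (4, 7)
3H = (4, 7).
Finally 4G + 3H:
tangent at (4, 7): λ = (3·4² + 6)/(2·7) ≡ 2/1. 1⁻¹ ≡ 1 (mod 13) since 1·1 = 1 ≡ 1, so λ ≡ 2·1 ≡ 2.
  x = λ² - 4 - 4 = 4 - 8 ≡ 9; y = λ·(4 - 9) - 7 ≡ 9. → (9, 9)

(9, 9)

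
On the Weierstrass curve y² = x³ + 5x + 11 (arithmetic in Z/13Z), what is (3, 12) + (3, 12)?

tangent at (3, 12): λ = (3·3² + 5)/(2·12) ≡ 6/11. 11⁻¹ ≡ 6 (mod 13) since 11·6 = 66 ≡ 1, so λ ≡ 6·6 ≡ 10.
  x = λ² - 3 - 3 = 100 - 6 ≡ 3; y = λ·(3 - 3) - 12 ≡ 1. → (3, 1)

(3, 1)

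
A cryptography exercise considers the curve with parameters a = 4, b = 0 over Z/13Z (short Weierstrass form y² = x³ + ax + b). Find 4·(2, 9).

Write G = (2, 9).
Repeated addition: build up to 4G.
2G: tangent at (2, 9): λ = (3·2² + 4)/(2·9) ≡ 3/5. 5⁻¹ ≡ 8 (mod 13), so λ ≡ 3·8 ≡ 11.
  x = λ² - 2 - 2 = 121 - 4 ≡ 0; y = λ·(2 - 0) - 9 ≡ 0. → (0, 0)
3G: (0, 0) + (2, 9). λ = (9 - 0)/(2 - 0) ≡ 9/2 mod 13. 2⁻¹ ≡ 7 (mod 13), so λ ≡ 11.
  x = λ² - 0 - 2 = 121 - 2 ≡ 2; y = λ·(0 - 2) - 0 ≡ 4. → (2, 4)
4G: (2, 4) + (2, 9): same x and y₁ ≡ -y₂, so the sum is the point at infinity.

O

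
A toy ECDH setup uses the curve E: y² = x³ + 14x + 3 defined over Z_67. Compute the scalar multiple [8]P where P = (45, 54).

(16, 13)

Repeated addition: build up to 8P.
2P: tangent at (45, 54): λ = (3·45² + 14)/(2·54) ≡ 59/41. 41⁻¹ ≡ 18 (mod 67) since 41·18 = 738 ≡ 1, so λ ≡ 59·18 ≡ 57.
  x = λ² - 45 - 45 = 3249 - 90 ≡ 10; y = λ·(45 - 10) - 54 ≡ 65. → (10, 65)
3P: (10, 65) + (45, 54). λ = (54 - 65)/(45 - 10) ≡ 56/35 mod 67. 35⁻¹ ≡ 23 (mod 67), so λ ≡ 15.
  x = λ² - 10 - 45 = 225 - 55 ≡ 36; y = λ·(10 - 36) - 65 ≡ 14. → (36, 14)
4P: (36, 14) + (45, 54). λ = (54 - 14)/(45 - 36) ≡ 40/9 mod 67. 9⁻¹ ≡ 15 (mod 67) since 9·15 = 135 ≡ 1, so λ ≡ 64.
  x = λ² - 36 - 45 = 4096 - 81 ≡ 62; y = λ·(36 - 62) - 14 ≡ 64. → (62, 64)
5P: (62, 64) + (45, 54). λ = (54 - 64)/(45 - 62) ≡ 57/50 mod 67. 50⁻¹ ≡ 63 (mod 67) since 50·63 = 3150 ≡ 1, so λ ≡ 40.
  x = λ² - 62 - 45 = 1600 - 107 ≡ 19; y = λ·(62 - 19) - 64 ≡ 48. → (19, 48)
6P: (19, 48) + (45, 54). λ = (54 - 48)/(45 - 19) ≡ 6/26 mod 67. 26⁻¹ ≡ 49 (mod 67), so λ ≡ 26.
  x = λ² - 19 - 45 = 676 - 64 ≡ 9; y = λ·(19 - 9) - 48 ≡ 11. → (9, 11)
7P: (9, 11) + (45, 54). λ = (54 - 11)/(45 - 9) ≡ 43/36 mod 67. 36⁻¹ ≡ 54 (mod 67), so λ ≡ 44.
  x = λ² - 9 - 45 = 1936 - 54 ≡ 6; y = λ·(9 - 6) - 11 ≡ 54. → (6, 54)
8P: (6, 54) + (45, 54). λ = (54 - 54)/(45 - 6) ≡ 0/39 mod 67. 39⁻¹ ≡ 55 (mod 67), so λ ≡ 0.
  x = λ² - 6 - 45 = 0 - 51 ≡ 16; y = λ·(6 - 16) - 54 ≡ 13. → (16, 13)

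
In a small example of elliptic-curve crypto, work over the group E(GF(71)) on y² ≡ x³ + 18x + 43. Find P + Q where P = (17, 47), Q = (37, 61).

(4, 26)

(17, 47) + (37, 61). λ = (61 - 47)/(37 - 17) ≡ 14/20 mod 71. 20⁻¹ ≡ 32 (mod 71), so λ ≡ 22.
  x = λ² - 17 - 37 = 484 - 54 ≡ 4; y = λ·(17 - 4) - 47 ≡ 26. → (4, 26)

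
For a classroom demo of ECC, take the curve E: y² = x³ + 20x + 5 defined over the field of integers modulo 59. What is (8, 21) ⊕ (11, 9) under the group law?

(56, 53)

(8, 21) + (11, 9). λ = (9 - 21)/(11 - 8) ≡ 47/3 mod 59. 3⁻¹ ≡ 20 (mod 59), so λ ≡ 55.
  x = λ² - 8 - 11 = 3025 - 19 ≡ 56; y = λ·(8 - 56) - 21 ≡ 53. → (56, 53)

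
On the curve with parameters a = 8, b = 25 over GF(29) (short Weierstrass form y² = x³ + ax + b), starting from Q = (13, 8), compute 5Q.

Double-and-add on 5 = (101)₂. Start with Q = (13, 8) for the leading 1-bit.
double: tangent at (13, 8): λ = (3·13² + 8)/(2·8) ≡ 22/16. 16⁻¹ ≡ 20 (mod 29) since 16·20 = 320 ≡ 1, so λ ≡ 22·20 ≡ 5.
  x = λ² - 13 - 13 = 25 - 26 ≡ 28; y = λ·(13 - 28) - 8 ≡ 4. → (28, 4)
double: tangent at (28, 4): λ = (3·28² + 8)/(2·4) ≡ 11/8. 8⁻¹ ≡ 11 (mod 29), so λ ≡ 11·11 ≡ 5.
  x = λ² - 28 - 28 = 25 - 56 ≡ 27; y = λ·(28 - 27) - 4 ≡ 1. → (27, 1)
add Q: (27, 1) + (13, 8). λ = (8 - 1)/(13 - 27) ≡ 7/15 mod 29. 15⁻¹ ≡ 2 (mod 29), so λ ≡ 14.
  x = λ² - 27 - 13 = 196 - 40 ≡ 11; y = λ·(27 - 11) - 1 ≡ 20. → (11, 20)

(11, 20)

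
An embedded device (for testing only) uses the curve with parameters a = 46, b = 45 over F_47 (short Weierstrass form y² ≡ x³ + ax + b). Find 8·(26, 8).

(31, 17)

Write Q = (26, 8).
Double-and-add on 8 = (1000)₂. Start with Q = (26, 8) for the leading 1-bit.
double: tangent at (26, 8): λ = (3·26² + 46)/(2·8) ≡ 6/16. 16⁻¹ ≡ 3 (mod 47), so λ ≡ 6·3 ≡ 18.
  x = λ² - 26 - 26 = 324 - 52 ≡ 37; y = λ·(26 - 37) - 8 ≡ 29. → (37, 29)
double: tangent at (37, 29): λ = (3·37² + 46)/(2·29) ≡ 17/11. 11⁻¹ ≡ 30 (mod 47), so λ ≡ 17·30 ≡ 40.
  x = λ² - 37 - 37 = 1600 - 74 ≡ 22; y = λ·(37 - 22) - 29 ≡ 7. → (22, 7)
double: tangent at (22, 7): λ = (3·22² + 46)/(2·7) ≡ 41/14. 14⁻¹ ≡ 37 (mod 47), so λ ≡ 41·37 ≡ 13.
  x = λ² - 22 - 22 = 169 - 44 ≡ 31; y = λ·(22 - 31) - 7 ≡ 17. → (31, 17)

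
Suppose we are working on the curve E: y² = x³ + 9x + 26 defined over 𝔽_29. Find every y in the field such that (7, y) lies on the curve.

x³ + 9x + 26 = 432 ≡ 26 (mod 29).
26 is a non-residue mod 29; no y exists.

none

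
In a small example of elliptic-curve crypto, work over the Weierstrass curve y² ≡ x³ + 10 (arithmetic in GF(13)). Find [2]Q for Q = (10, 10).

(10, 3)

tangent at (10, 10): λ = (3·10² + 0)/(2·10) ≡ 1/7. 7⁻¹ ≡ 2 (mod 13), so λ ≡ 1·2 ≡ 2.
  x = λ² - 10 - 10 = 4 - 20 ≡ 10; y = λ·(10 - 10) - 10 ≡ 3. → (10, 3)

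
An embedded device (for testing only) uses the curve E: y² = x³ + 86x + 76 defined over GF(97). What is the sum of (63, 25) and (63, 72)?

O

The two points share x = 63 and their y-coordinates satisfy 25 + 72 ≡ 0 (mod 97), so they are inverses. Their sum is ∞.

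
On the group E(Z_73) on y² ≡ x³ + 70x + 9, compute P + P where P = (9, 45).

(54, 54)

tangent at (9, 45): λ = (3·9² + 70)/(2·45) ≡ 21/17. 17⁻¹ ≡ 43 (mod 73), so λ ≡ 21·43 ≡ 27.
  x = λ² - 9 - 9 = 729 - 18 ≡ 54; y = λ·(9 - 54) - 45 ≡ 54. → (54, 54)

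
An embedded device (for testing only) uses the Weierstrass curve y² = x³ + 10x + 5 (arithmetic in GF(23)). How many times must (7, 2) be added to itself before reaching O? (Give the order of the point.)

2P: tangent at (7, 2): λ = (3·7² + 10)/(2·2) ≡ 19/4. 4⁻¹ ≡ 6 (mod 23), so λ ≡ 19·6 ≡ 22.
  x = λ² - 7 - 7 = 484 - 14 ≡ 10; y = λ·(7 - 10) - 2 ≡ 1. → (10, 1)
3P: (10, 1) + (7, 2). λ = (2 - 1)/(7 - 10) ≡ 1/20 mod 23. 20⁻¹ ≡ 15 (mod 23), so λ ≡ 15.
  x = λ² - 10 - 7 = 225 - 17 ≡ 1; y = λ·(10 - 1) - 1 ≡ 19. → (1, 19)
4P: (1, 19) + (7, 2). λ = (2 - 19)/(7 - 1) ≡ 6/6 mod 23. 6⁻¹ ≡ 4 (mod 23), so λ ≡ 1.
  x = λ² - 1 - 7 = 1 - 8 ≡ 16; y = λ·(1 - 16) - 19 ≡ 12. → (16, 12)
5P: (16, 12) + (7, 2). λ = (2 - 12)/(7 - 16) ≡ 13/14 mod 23. 14⁻¹ ≡ 5 (mod 23), so λ ≡ 19.
  x = λ² - 16 - 7 = 361 - 23 ≡ 16; y = λ·(16 - 16) - 12 ≡ 11. → (16, 11)
6P: (16, 11) + (7, 2). λ = (2 - 11)/(7 - 16) ≡ 14/14 mod 23. 14⁻¹ ≡ 5 (mod 23) since 14·5 = 70 ≡ 1, so λ ≡ 1.
  x = λ² - 16 - 7 = 1 - 23 ≡ 1; y = λ·(16 - 1) - 11 ≡ 4. → (1, 4)
7P: (1, 4) + (7, 2). λ = (2 - 4)/(7 - 1) ≡ 21/6 mod 23. 6⁻¹ ≡ 4 (mod 23) since 6·4 = 24 ≡ 1, so λ ≡ 15.
  x = λ² - 1 - 7 = 225 - 8 ≡ 10; y = λ·(1 - 10) - 4 ≡ 22. → (10, 22)
8P: (10, 22) + (7, 2). λ = (2 - 22)/(7 - 10) ≡ 3/20 mod 23. 20⁻¹ ≡ 15 (mod 23), so λ ≡ 22.
  x = λ² - 10 - 7 = 484 - 17 ≡ 7; y = λ·(10 - 7) - 22 ≡ 21. → (7, 21)
9P: (7, 21) + (7, 2): same x and y₁ ≡ -y₂, so the sum is O.
9P = O, so the order is 9.

9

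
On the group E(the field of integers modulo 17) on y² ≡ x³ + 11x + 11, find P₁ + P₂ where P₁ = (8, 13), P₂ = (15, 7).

(10, 13)

(8, 13) + (15, 7). λ = (7 - 13)/(15 - 8) ≡ 11/7 mod 17. 7⁻¹ ≡ 5 (mod 17) since 7·5 = 35 ≡ 1, so λ ≡ 4.
  x = λ² - 8 - 15 = 16 - 23 ≡ 10; y = λ·(8 - 10) - 13 ≡ 13. → (10, 13)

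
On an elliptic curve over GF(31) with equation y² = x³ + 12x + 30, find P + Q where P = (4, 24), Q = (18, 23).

(6, 16)

(4, 24) + (18, 23). λ = (23 - 24)/(18 - 4) ≡ 30/14 mod 31. 14⁻¹ ≡ 20 (mod 31) since 14·20 = 280 ≡ 1, so λ ≡ 11.
  x = λ² - 4 - 18 = 121 - 22 ≡ 6; y = λ·(4 - 6) - 24 ≡ 16. → (6, 16)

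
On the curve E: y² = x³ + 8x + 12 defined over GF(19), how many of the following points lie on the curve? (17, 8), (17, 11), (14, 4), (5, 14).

(17, 8): 8² ≡ 7, rhs ≡ 7 → on.
(17, 11): 11² ≡ 7, rhs ≡ 7 → on.
(14, 4): 4² ≡ 16, rhs ≡ 18 → off.
(5, 14): 14² ≡ 6, rhs ≡ 6 → on.

3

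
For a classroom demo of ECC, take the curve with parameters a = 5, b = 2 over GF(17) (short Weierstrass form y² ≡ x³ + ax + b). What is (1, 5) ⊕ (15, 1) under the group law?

(16, 9)

(1, 5) + (15, 1). λ = (1 - 5)/(15 - 1) ≡ 13/14 mod 17. 14⁻¹ ≡ 11 (mod 17), so λ ≡ 7.
  x = λ² - 1 - 15 = 49 - 16 ≡ 16; y = λ·(1 - 16) - 5 ≡ 9. → (16, 9)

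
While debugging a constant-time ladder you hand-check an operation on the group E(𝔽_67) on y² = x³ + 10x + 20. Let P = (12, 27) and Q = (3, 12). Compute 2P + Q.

First 2P:
Repeated addition: build up to 2P.
2P: tangent at (12, 27): λ = (3·12² + 10)/(2·27) ≡ 40/54. 54⁻¹ ≡ 36 (mod 67) since 54·36 = 1944 ≡ 1, so λ ≡ 40·36 ≡ 33.
  x = λ² - 12 - 12 = 1089 - 24 ≡ 60; y = λ·(12 - 60) - 27 ≡ 64. → (60, 64)
2P = (60, 64).
Finally 2P + Q:
(60, 64) + (3, 12). λ = (12 - 64)/(3 - 60) ≡ 15/10 mod 67. 10⁻¹ ≡ 47 (mod 67) since 10·47 = 470 ≡ 1, so λ ≡ 35.
  x = λ² - 60 - 3 = 1225 - 63 ≡ 23; y = λ·(60 - 23) - 64 ≡ 25. → (23, 25)

(23, 25)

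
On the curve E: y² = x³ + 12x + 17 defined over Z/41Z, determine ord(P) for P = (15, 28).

2P: tangent at (15, 28): λ = (3·15² + 12)/(2·28) ≡ 31/15. 15⁻¹ ≡ 11 (mod 41), so λ ≡ 31·11 ≡ 13.
  x = λ² - 15 - 15 = 169 - 30 ≡ 16; y = λ·(15 - 16) - 28 ≡ 0. → (16, 0)
3P: (16, 0) + (15, 28). λ = (28 - 0)/(15 - 16) ≡ 28/40 mod 41. 40⁻¹ ≡ 40 (mod 41), so λ ≡ 13.
  x = λ² - 16 - 15 = 169 - 31 ≡ 15; y = λ·(16 - 15) - 0 ≡ 13. → (15, 13)
4P: (15, 13) + (15, 28): same x and y₁ ≡ -y₂, so the sum is O.
4P = O, so the order is 4.

4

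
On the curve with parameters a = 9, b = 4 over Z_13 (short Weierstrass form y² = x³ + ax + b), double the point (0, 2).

tangent at (0, 2): λ = (3·0² + 9)/(2·2) ≡ 9/4. 4⁻¹ ≡ 10 (mod 13), so λ ≡ 9·10 ≡ 12.
  x = λ² - 0 - 0 = 144 - 0 ≡ 1; y = λ·(0 - 1) - 2 ≡ 12. → (1, 12)

(1, 12)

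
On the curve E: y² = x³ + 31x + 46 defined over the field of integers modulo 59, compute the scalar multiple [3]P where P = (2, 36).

Repeated addition: build up to 3P.
2P: tangent at (2, 36): λ = (3·2² + 31)/(2·36) ≡ 43/13. 13⁻¹ ≡ 50 (mod 59), so λ ≡ 43·50 ≡ 26.
  x = λ² - 2 - 2 = 676 - 4 ≡ 23; y = λ·(2 - 23) - 36 ≡ 8. → (23, 8)
3P: (23, 8) + (2, 36). λ = (36 - 8)/(2 - 23) ≡ 28/38 mod 59. 38⁻¹ ≡ 14 (mod 59), so λ ≡ 38.
  x = λ² - 23 - 2 = 1444 - 25 ≡ 3; y = λ·(23 - 3) - 8 ≡ 44. → (3, 44)

(3, 44)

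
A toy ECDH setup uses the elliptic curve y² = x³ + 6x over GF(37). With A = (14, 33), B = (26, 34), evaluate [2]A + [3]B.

O

First 2A:
Repeated addition: build up to 2A.
2A: tangent at (14, 33): λ = (3·14² + 6)/(2·33) ≡ 2/29. 29⁻¹ ≡ 23 (mod 37), so λ ≡ 2·23 ≡ 9.
  x = λ² - 14 - 14 = 81 - 28 ≡ 16; y = λ·(14 - 16) - 33 ≡ 23. → (16, 23)
2A = (16, 23).
Next 3B:
Repeated addition: build up to 3B.
2B: tangent at (26, 34): λ = (3·26² + 6)/(2·34) ≡ 36/31. 31⁻¹ ≡ 6 (mod 37) since 31·6 = 186 ≡ 1, so λ ≡ 36·6 ≡ 31.
  x = λ² - 26 - 26 = 961 - 52 ≡ 21; y = λ·(26 - 21) - 34 ≡ 10. → (21, 10)
3B: (21, 10) + (26, 34). λ = (34 - 10)/(26 - 21) ≡ 24/5 mod 37. 5⁻¹ ≡ 15 (mod 37) since 5·15 = 75 ≡ 1, so λ ≡ 27.
  x = λ² - 21 - 26 = 729 - 47 ≡ 16; y = λ·(21 - 16) - 10 ≡ 14. → (16, 14)
3B = (16, 14).
Finally 2A + 3B:
(16, 23) + (16, 14): same x and y₁ ≡ -y₂, so the sum is ∞.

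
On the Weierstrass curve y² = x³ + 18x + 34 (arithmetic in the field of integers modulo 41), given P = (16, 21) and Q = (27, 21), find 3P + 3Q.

First 3P:
Repeated addition: build up to 3P.
2P: tangent at (16, 21): λ = (3·16² + 18)/(2·21) ≡ 7/1. 1⁻¹ ≡ 1 (mod 41), so λ ≡ 7·1 ≡ 7.
  x = λ² - 16 - 16 = 49 - 32 ≡ 17; y = λ·(16 - 17) - 21 ≡ 13. → (17, 13)
3P: (17, 13) + (16, 21). λ = (21 - 13)/(16 - 17) ≡ 8/40 mod 41. 40⁻¹ ≡ 40 (mod 41) since 40·40 = 1600 ≡ 1, so λ ≡ 33.
  x = λ² - 17 - 16 = 1089 - 33 ≡ 31; y = λ·(17 - 31) - 13 ≡ 17. → (31, 17)
3P = (31, 17).
Next 3Q:
Repeated addition: build up to 3Q.
2Q: tangent at (27, 21): λ = (3·27² + 18)/(2·21) ≡ 32/1. 1⁻¹ ≡ 1 (mod 41), so λ ≡ 32·1 ≡ 32.
  x = λ² - 27 - 27 = 1024 - 54 ≡ 27; y = λ·(27 - 27) - 21 ≡ 20. → (27, 20)
3Q: (27, 20) + (27, 21): same x and y₁ ≡ -y₂, so the sum is the point at infinity.
3Q = the point at infinity.
Finally 3P + 3Q:
(31, 17) + the point at infinity = (31, 17) (identity).

(31, 17)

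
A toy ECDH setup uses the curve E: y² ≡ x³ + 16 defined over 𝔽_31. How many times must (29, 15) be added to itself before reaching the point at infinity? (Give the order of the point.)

6

2P: tangent at (29, 15): λ = (3·29² + 0)/(2·15) ≡ 12/30. 30⁻¹ ≡ 30 (mod 31), so λ ≡ 12·30 ≡ 19.
  x = λ² - 29 - 29 = 361 - 58 ≡ 24; y = λ·(29 - 24) - 15 ≡ 18. → (24, 18)
3P: (24, 18) + (29, 15). λ = (15 - 18)/(29 - 24) ≡ 28/5 mod 31. 5⁻¹ ≡ 25 (mod 31) since 5·25 = 125 ≡ 1, so λ ≡ 18.
  x = λ² - 24 - 29 = 324 - 53 ≡ 23; y = λ·(24 - 23) - 18 ≡ 0. → (23, 0)
4P: (23, 0) + (29, 15). λ = (15 - 0)/(29 - 23) ≡ 15/6 mod 31. 6⁻¹ ≡ 26 (mod 31), so λ ≡ 18.
  x = λ² - 23 - 29 = 324 - 52 ≡ 24; y = λ·(23 - 24) - 0 ≡ 13. → (24, 13)
5P: (24, 13) + (29, 15). λ = (15 - 13)/(29 - 24) ≡ 2/5 mod 31. 5⁻¹ ≡ 25 (mod 31) since 5·25 = 125 ≡ 1, so λ ≡ 19.
  x = λ² - 24 - 29 = 361 - 53 ≡ 29; y = λ·(24 - 29) - 13 ≡ 16. → (29, 16)
6P: (29, 16) + (29, 15): same x and y₁ ≡ -y₂, so the sum is the point at infinity.
6P = the point at infinity, so the order is 6.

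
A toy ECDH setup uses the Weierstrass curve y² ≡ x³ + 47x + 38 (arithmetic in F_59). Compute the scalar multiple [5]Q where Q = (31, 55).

(51, 25)

Double-and-add on 5 = (101)₂. Start with Q = (31, 55) for the leading 1-bit.
double: tangent at (31, 55): λ = (3·31² + 47)/(2·55) ≡ 39/51. 51⁻¹ ≡ 22 (mod 59), so λ ≡ 39·22 ≡ 32.
  x = λ² - 31 - 31 = 1024 - 62 ≡ 18; y = λ·(31 - 18) - 55 ≡ 7. → (18, 7)
double: tangent at (18, 7): λ = (3·18² + 47)/(2·7) ≡ 16/14. 14⁻¹ ≡ 38 (mod 59), so λ ≡ 16·38 ≡ 18.
  x = λ² - 18 - 18 = 324 - 36 ≡ 52; y = λ·(18 - 52) - 7 ≡ 30. → (52, 30)
add Q: (52, 30) + (31, 55). λ = (55 - 30)/(31 - 52) ≡ 25/38 mod 59. 38⁻¹ ≡ 14 (mod 59), so λ ≡ 55.
  x = λ² - 52 - 31 = 3025 - 83 ≡ 51; y = λ·(52 - 51) - 30 ≡ 25. → (51, 25)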